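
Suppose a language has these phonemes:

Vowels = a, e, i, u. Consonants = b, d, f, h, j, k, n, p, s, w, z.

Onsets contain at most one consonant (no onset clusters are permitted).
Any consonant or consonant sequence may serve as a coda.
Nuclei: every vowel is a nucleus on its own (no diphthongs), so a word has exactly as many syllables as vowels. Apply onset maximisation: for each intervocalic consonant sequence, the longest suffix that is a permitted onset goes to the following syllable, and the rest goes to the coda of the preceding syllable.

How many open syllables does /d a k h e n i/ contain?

2

Nuclei (vowels): a, e, i → 3 syllables.
σ1/σ2 boundary: /kh/ — longest licit onset from the right is /h/, leaving /k/ as coda.
σ2/σ3 boundary: /n/ is a single consonant, so it becomes the next onset.
Putting it together: dak.he.ni.
Classifying each syllable: /dak/ (closed), /he/ (open), /ni/ (open).
Open syllables: 2.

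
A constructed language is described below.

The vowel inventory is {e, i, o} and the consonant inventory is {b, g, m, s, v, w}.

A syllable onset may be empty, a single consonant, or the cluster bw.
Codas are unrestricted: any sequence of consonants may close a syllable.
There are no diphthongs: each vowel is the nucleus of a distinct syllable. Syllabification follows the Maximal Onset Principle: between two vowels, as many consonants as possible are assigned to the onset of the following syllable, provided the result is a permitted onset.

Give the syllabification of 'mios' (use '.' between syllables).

Vowels present: i, o; each is a nucleus, giving 2 syllables.
Between /i/ (V1) and /o/ (V2): hiatus — the boundary sits between the two vowels.

mi.os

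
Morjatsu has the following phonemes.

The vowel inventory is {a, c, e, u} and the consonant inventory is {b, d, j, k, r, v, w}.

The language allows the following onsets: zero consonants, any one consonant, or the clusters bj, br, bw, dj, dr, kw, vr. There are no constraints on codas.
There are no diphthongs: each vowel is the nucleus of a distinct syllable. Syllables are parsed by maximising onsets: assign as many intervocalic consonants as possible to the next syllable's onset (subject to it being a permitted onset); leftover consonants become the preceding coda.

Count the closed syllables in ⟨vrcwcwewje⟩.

1

The vowels are c, c, e, e — 4 nuclei, so 4 syllables.
σ1/σ2 boundary: /w/ → onset of the next syllable (single consonants are always licit onsets).
σ2/σ3 boundary: /w/ is a single consonant, so it becomes the next onset.
σ3/σ4 boundary: cluster /wj/ — the longest permitted-onset suffix is /j/; onset = /j/, preceding coda = /w/.
Syllabification: vrc.wc.wew.je.
Classifying each syllable: /vrc/ (open), /wc/ (open), /wew/ (closed), /je/ (open).
Closed syllables: 1.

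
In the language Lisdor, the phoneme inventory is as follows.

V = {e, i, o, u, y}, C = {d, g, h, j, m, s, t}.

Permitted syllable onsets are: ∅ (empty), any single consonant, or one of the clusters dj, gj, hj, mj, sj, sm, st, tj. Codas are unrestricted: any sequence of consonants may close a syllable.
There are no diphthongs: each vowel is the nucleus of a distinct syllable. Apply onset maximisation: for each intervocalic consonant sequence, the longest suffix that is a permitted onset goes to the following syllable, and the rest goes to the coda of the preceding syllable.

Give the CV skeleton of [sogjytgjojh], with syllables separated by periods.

CV.CCVC.CCVCC

Vowels present: o, y, o; each is a nucleus, giving 3 syllables.
σ1/σ2 boundary: cluster /gj/ — /gj/ is itself a permitted onset, so the whole cluster goes right; preceding coda = ∅.
σ2/σ3 boundary: /tgj/ splits as /t/ + /gj/ (/gj/ is the longest suffix that is a licit onset).
So the parse is so.gjyt.gjojh.
Mapping each syllable to C/V: /so/ → CV, /gjyt/ → CCVC, /gjojh/ → CCVCC.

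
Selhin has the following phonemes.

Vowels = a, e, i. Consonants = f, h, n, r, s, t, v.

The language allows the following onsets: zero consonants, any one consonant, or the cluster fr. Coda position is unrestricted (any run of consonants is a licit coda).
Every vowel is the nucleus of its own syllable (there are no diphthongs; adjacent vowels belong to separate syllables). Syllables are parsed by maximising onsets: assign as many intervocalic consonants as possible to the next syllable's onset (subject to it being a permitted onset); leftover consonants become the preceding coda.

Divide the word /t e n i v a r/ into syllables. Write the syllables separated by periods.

The vowels are e, i, a — 3 nuclei, so 3 syllables.
/e…i/ gap (V1→V2): /n/ is a single consonant, so it becomes the next onset.
/i…a/ gap (V2→V3): just /v/ — single C goes to the following onset.

te.ni.var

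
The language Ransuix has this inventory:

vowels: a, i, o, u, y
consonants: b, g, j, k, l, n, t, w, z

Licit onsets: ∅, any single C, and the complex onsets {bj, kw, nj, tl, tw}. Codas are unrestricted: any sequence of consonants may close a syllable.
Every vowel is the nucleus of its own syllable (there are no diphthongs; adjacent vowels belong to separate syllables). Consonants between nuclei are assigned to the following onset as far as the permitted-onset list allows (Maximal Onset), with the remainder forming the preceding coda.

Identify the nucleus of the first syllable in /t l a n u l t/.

a

Nuclei (vowels): a, u → 2 syllables.
The first nucleus (vowel 1 from the left) is /a/.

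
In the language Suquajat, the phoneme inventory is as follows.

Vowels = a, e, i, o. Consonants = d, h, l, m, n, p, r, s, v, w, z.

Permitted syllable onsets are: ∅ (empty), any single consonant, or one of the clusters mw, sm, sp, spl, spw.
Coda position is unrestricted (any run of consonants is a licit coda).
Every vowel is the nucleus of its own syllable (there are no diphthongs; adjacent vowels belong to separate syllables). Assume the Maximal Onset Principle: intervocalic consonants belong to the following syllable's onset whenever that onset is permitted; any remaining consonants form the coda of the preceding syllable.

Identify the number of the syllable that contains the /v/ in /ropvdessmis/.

Vowels present: o, e, i; each is a nucleus, giving 3 syllables.
/o…e/ gap (V1→V2): /pvd/ splits as /pv/ + /d/ (/d/ is the longest suffix that is a licit onset).
/e…i/ gap (V2→V3): cluster /ssm/ — the longest permitted-onset suffix is /sm/; onset = /sm/, preceding coda = /s/.
So the parse is ropv.des.smis.
The /v/ is in the coda of syllable 1 (/ropv/).

1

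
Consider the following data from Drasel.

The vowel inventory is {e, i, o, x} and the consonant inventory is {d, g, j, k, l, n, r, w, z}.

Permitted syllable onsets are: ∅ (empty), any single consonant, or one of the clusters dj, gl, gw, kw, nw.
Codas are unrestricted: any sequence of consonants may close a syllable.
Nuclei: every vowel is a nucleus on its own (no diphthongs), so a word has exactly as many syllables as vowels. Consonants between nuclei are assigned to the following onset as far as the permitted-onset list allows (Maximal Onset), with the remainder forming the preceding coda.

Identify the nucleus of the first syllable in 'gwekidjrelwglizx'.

e

The vowels are e, i, e, i, x — 5 nuclei, so 5 syllables.
The first nucleus (vowel 1 from the left) is /e/.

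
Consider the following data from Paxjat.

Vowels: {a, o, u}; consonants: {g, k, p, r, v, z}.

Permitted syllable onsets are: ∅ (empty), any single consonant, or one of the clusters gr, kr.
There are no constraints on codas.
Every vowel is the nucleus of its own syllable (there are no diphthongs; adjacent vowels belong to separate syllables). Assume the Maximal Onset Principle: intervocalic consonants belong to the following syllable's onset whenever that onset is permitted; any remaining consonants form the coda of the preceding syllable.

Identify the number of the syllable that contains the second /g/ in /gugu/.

2

The vowels are u, u — 2 nuclei, so 2 syllables.
/u…u/ gap (V1→V2): /g/ is a single consonant, so it becomes the next onset.
So the parse is gu.gu.
The second /g/ is in the onset of syllable 2 (/gu/).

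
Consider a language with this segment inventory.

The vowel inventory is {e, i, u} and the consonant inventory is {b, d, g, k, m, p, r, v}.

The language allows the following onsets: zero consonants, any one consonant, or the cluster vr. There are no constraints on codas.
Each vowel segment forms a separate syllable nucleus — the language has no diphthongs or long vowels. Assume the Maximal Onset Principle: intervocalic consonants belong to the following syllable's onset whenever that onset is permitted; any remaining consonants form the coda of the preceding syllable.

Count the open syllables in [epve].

1

Vowels present: e, e; each is a nucleus, giving 2 syllables.
/e…e/ gap (V1→V2): /pv/; trying suffixes from longest down, /v/ is the first permitted one, so coda /p/ | onset /v/.
Putting it together: ep.ve.
Classifying each syllable: /ep/ (closed), /ve/ (open).
Open syllables: 1.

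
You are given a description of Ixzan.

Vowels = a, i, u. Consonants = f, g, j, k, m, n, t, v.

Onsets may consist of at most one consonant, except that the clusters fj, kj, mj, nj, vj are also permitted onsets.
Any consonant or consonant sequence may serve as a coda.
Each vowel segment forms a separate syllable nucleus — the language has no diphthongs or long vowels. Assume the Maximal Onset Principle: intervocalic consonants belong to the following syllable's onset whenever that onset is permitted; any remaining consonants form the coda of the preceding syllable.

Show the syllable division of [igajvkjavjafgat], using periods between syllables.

Vowels present: i, a, a, a, a; each is a nucleus, giving 5 syllables.
σ1/σ2 boundary: /g/ → onset of the next syllable (single consonants are always licit onsets).
σ2/σ3 boundary: cluster /jvkj/ — the longest permitted-onset suffix is /kj/; onset = /kj/, preceding coda = /jv/.
σ3/σ4 boundary: /vj/ — entire cluster is a permitted onset → onset /vj/, coda ∅.
σ4/σ5 boundary: /fg/; trying suffixes from longest down, /g/ is the first permitted one, so coda /f/ | onset /g/.

i.gajv.kja.vjaf.gat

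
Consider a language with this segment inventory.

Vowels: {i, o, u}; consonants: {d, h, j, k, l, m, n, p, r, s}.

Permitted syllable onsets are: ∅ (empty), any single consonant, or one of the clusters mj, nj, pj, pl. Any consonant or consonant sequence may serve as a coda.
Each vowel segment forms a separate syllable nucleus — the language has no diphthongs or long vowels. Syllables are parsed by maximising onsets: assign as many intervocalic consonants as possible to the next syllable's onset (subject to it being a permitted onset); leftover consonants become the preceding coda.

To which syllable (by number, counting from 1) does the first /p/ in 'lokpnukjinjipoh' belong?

1

Vowels present: o, u, i, i, o; each is a nucleus, giving 5 syllables.
/o…u/ gap (V1→V2): /kpn/; trying suffixes from longest down, /n/ is the first permitted one, so coda /kp/ | onset /n/.
/u…i/ gap (V2→V3): cluster /kj/ — the longest permitted-onset suffix is /j/; onset = /j/, preceding coda = /k/.
/i…i/ gap (V3→V4): /nj/ is a licit onset in full, so it all attaches to the next syllable.
/i…o/ gap (V4→V5): /p/ → onset of the next syllable (single consonants are always licit onsets).
Syllabification: lokp.nuk.ji.nji.poh.
The first /p/ is in the coda of syllable 1 (/lokp/).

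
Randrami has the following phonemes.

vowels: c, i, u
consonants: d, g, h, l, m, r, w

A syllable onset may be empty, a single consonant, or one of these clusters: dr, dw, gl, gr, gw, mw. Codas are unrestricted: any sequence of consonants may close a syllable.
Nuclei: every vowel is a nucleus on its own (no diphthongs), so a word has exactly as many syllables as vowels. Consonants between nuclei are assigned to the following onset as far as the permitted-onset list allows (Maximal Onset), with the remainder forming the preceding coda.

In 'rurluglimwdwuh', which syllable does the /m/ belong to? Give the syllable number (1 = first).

The vowels are u, u, i, u — 4 nuclei, so 4 syllables.
σ1/σ2 boundary: /rl/ — longest licit onset from the right is /l/, leaving /r/ as coda.
σ2/σ3 boundary: cluster /gl/ — /gl/ is itself a permitted onset, so the whole cluster goes right; preceding coda = ∅.
σ3/σ4 boundary: cluster /mwdw/ — the longest permitted-onset suffix is /dw/; onset = /dw/, preceding coda = /mw/.
Syllabification: rur.lu.glimw.dwuh.
The /m/ is in the coda of syllable 3 (/glimw/).

3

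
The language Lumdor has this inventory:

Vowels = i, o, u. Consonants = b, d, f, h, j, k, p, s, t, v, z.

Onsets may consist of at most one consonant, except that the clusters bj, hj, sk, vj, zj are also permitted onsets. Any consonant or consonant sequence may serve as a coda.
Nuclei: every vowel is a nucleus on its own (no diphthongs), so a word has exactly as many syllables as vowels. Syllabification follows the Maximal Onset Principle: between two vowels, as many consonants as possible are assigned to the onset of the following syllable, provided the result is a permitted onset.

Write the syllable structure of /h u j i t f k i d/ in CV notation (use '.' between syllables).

Vowels present: u, i, i; each is a nucleus, giving 3 syllables.
V1 /u/ – V2 /i/: /j/ → onset of the next syllable (single consonants are always licit onsets).
V2 /i/ – V3 /i/: cluster /tfk/ — the longest permitted-onset suffix is /k/; onset = /k/, preceding coda = /tf/.
Syllabification: hu.jitf.kid.
Mapping each syllable to C/V: /hu/ → CV, /jitf/ → CVCC, /kid/ → CVC.

CV.CVCC.CVC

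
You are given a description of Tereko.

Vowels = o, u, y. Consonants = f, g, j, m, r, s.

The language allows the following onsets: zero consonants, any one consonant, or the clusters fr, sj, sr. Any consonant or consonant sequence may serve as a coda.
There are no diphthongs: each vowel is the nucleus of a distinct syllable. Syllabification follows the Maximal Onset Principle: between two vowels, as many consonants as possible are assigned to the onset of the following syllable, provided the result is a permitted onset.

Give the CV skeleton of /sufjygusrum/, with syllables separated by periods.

CVC.CV.CV.CCVC

Vowels present: u, y, u, u; each is a nucleus, giving 4 syllables.
V1 /u/ – V2 /y/: /fj/ — longest licit onset from the right is /j/, leaving /f/ as coda.
V2 /y/ – V3 /u/: /g/ → onset of the next syllable (single consonants are always licit onsets).
V3 /u/ – V4 /u/: /sr/ — entire cluster is a permitted onset → onset /sr/, coda ∅.
Putting it together: suf.jy.gu.srum.
Mapping each syllable to C/V: /suf/ → CVC, /jy/ → CV, /gu/ → CV, /srum/ → CCVC.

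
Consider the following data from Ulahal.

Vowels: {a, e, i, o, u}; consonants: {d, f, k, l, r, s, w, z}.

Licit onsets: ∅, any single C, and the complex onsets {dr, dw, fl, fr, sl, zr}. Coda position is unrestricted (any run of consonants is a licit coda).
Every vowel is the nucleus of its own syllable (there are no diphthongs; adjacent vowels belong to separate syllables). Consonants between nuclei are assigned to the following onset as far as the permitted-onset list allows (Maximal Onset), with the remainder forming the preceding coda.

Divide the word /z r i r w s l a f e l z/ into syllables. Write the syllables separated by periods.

The vowels are i, a, e — 3 nuclei, so 3 syllables.
V1 /i/ – V2 /a/: /rwsl/ splits as /rw/ + /sl/ (/sl/ is the longest suffix that is a licit onset).
V2 /a/ – V3 /e/: just /f/ — single C goes to the following onset.

zrirw.sla.felz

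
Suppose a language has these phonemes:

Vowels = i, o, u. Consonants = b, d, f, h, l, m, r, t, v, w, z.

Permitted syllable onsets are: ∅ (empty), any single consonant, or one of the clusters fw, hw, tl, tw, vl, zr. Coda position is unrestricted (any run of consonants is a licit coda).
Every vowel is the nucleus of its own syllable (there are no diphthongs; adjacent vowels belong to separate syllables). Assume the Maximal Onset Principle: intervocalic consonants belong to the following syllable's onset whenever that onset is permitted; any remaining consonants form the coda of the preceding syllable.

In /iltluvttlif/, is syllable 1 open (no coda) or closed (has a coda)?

The vowels are i, u, i — 3 nuclei, so 3 syllables.
/i…u/ gap (V1→V2): /ltl/ — longest licit onset from the right is /tl/, leaving /l/ as coda.
/u…i/ gap (V2→V3): /vttl/ splits as /vt/ + /tl/ (/tl/ is the longest suffix that is a licit onset).
So the parse is il.tluvt.tlif.
Syllable 1 is /il/ with coda /l/, so it is closed.

closed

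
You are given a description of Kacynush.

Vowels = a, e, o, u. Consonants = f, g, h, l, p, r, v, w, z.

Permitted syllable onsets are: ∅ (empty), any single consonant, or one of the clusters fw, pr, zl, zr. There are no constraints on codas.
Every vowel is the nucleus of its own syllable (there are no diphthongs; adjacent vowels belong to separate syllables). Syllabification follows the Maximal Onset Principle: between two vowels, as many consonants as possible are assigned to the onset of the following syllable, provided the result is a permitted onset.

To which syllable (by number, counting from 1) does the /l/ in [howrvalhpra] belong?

2

The vowels are o, a, a — 3 nuclei, so 3 syllables.
V1 /o/ – V2 /a/: /wrv/ — longest licit onset from the right is /v/, leaving /wr/ as coda.
V2 /a/ – V3 /a/: /lhpr/ — longest licit onset from the right is /pr/, leaving /lh/ as coda.
Syllabification: howr.valh.pra.
The /l/ is in the coda of syllable 2 (/valh/).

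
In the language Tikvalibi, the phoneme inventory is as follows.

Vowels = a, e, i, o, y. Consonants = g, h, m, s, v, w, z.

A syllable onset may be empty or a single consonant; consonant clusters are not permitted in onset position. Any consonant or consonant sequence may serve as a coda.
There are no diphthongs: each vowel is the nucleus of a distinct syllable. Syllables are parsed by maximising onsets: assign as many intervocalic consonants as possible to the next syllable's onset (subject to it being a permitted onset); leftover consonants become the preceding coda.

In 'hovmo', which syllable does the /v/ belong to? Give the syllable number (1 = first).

1

Vowels present: o, o; each is a nucleus, giving 2 syllables.
V1 /o/ – V2 /o/: cluster /vm/ — the longest permitted-onset suffix is /m/; onset = /m/, preceding coda = /v/.
Result: hov.mo.
The /v/ is in the coda of syllable 1 (/hov/).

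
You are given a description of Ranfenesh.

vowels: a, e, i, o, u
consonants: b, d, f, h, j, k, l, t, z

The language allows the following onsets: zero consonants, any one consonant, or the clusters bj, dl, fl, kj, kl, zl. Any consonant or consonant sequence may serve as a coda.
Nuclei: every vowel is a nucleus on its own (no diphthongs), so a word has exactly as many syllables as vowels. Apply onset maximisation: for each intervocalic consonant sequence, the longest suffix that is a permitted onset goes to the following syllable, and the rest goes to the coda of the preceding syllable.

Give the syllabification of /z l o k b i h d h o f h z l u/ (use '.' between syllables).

zlok.bihd.hofh.zlu

Vowels present: o, i, o, u; each is a nucleus, giving 4 syllables.
V1 /o/ – V2 /i/: /kb/ splits as /k/ + /b/ (/b/ is the longest suffix that is a licit onset).
V2 /i/ – V3 /o/: /hdh/ — longest licit onset from the right is /h/, leaving /hd/ as coda.
V3 /o/ – V4 /u/: cluster /fhzl/ — the longest permitted-onset suffix is /zl/; onset = /zl/, preceding coda = /fh/.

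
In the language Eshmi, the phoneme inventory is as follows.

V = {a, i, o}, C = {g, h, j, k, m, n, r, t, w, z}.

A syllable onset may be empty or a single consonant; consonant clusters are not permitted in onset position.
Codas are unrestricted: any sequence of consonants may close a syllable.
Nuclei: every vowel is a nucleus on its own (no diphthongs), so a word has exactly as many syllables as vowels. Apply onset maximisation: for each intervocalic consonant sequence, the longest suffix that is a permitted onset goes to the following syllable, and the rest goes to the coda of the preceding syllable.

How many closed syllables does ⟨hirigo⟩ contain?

0

Nuclei (vowels): i, i, o → 3 syllables.
V1 /i/ – V2 /i/: just /r/ — single C goes to the following onset.
V2 /i/ – V3 /o/: /g/ is a single consonant, so it becomes the next onset.
Putting it together: hi.ri.go.
Classifying each syllable: /hi/ (open), /ri/ (open), /go/ (open).
Closed syllables: 0.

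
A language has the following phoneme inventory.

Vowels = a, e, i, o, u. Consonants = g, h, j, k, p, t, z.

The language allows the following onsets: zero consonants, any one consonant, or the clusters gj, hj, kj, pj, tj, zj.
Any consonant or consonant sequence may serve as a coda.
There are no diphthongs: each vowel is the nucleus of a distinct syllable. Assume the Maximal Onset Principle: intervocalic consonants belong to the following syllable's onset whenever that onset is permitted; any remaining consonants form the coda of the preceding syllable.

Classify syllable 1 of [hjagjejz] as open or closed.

open

Nuclei (vowels): a, e → 2 syllables.
Between /a/ (V1) and /e/ (V2): /gj/ is a licit onset in full, so it all attaches to the next syllable.
Putting it together: hja.gjejz.
Syllable 1 is /hja/; it ends in its nucleus with no coda, so it is open.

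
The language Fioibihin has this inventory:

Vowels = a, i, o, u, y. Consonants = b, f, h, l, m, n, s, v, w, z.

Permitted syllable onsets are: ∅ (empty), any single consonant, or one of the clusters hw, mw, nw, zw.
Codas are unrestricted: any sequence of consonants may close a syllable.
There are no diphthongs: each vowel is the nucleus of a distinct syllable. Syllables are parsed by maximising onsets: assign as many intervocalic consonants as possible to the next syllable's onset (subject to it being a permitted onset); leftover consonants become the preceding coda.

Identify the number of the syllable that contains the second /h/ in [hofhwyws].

2

Vowels present: o, y; each is a nucleus, giving 2 syllables.
/o…y/ gap (V1→V2): /fhw/ — longest licit onset from the right is /hw/, leaving /f/ as coda.
Putting it together: hof.hwyws.
The second /h/ is in the onset of syllable 2 (/hwyws/).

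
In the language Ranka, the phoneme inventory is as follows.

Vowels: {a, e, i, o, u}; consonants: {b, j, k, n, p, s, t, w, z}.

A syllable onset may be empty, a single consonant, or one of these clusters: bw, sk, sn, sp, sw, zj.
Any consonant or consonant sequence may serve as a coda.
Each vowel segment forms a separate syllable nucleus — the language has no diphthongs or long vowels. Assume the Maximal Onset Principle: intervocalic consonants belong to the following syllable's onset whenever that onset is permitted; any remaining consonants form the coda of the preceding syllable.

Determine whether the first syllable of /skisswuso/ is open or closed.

Nuclei (vowels): i, u, o → 3 syllables.
Between /i/ (V1) and /u/ (V2): /ssw/; trying suffixes from longest down, /sw/ is the first permitted one, so coda /s/ | onset /sw/.
Between /u/ (V2) and /o/ (V3): /s/ is a single consonant, so it becomes the next onset.
Syllabification: skis.swu.so.
Syllable 1 is /skis/ with coda /s/, so it is closed.

closed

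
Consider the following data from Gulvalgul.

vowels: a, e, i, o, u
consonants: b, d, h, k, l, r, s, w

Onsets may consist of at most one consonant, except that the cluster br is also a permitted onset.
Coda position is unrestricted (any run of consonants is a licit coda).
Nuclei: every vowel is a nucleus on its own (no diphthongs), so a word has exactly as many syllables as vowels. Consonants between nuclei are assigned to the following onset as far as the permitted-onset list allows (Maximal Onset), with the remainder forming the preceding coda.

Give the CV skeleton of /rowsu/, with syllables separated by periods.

CVC.CV

The vowels are o, u — 2 nuclei, so 2 syllables.
σ1/σ2 boundary: /ws/; trying suffixes from longest down, /s/ is the first permitted one, so coda /w/ | onset /s/.
So the parse is row.su.
Mapping each syllable to C/V: /row/ → CVC, /su/ → CV.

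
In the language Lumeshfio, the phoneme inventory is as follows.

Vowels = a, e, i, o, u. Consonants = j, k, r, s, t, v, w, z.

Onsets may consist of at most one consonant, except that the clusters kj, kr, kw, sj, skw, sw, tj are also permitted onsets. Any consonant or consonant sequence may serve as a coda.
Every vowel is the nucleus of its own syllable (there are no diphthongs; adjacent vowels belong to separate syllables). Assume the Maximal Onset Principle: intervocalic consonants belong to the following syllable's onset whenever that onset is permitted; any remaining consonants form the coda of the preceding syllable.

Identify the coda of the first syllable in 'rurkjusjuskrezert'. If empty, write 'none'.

The vowels are u, u, u, e, e — 5 nuclei, so 5 syllables.
V1 /u/ – V2 /u/: /rkj/; trying suffixes from longest down, /kj/ is the first permitted one, so coda /r/ | onset /kj/.
V2 /u/ – V3 /u/: /sj/ — entire cluster is a permitted onset → onset /sj/, coda ∅.
V3 /u/ – V4 /e/: /skr/ splits as /s/ + /kr/ (/kr/ is the longest suffix that is a licit onset).
V4 /e/ – V5 /e/: /z/ is a single consonant, so it becomes the next onset.
So the parse is rur.kju.sjus.kre.zert.
Syllable 1 is /rur/: onset /r/, nucleus /u/, coda /r/.

r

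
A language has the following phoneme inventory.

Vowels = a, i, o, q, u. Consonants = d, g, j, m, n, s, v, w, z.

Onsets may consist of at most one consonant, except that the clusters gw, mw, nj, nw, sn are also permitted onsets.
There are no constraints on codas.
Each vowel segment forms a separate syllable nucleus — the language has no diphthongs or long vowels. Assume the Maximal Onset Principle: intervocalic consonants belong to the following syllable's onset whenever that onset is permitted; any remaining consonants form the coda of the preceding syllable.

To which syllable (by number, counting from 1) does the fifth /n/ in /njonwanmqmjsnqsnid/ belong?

Nuclei (vowels): o, a, q, q, i → 5 syllables.
Between /o/ (V1) and /a/ (V2): cluster /nw/ — /nw/ is itself a permitted onset, so the whole cluster goes right; preceding coda = ∅.
Between /a/ (V2) and /q/ (V3): cluster /nm/ — the longest permitted-onset suffix is /m/; onset = /m/, preceding coda = /n/.
Between /q/ (V3) and /q/ (V4): /mjsn/; trying suffixes from longest down, /sn/ is the first permitted one, so coda /mj/ | onset /sn/.
Between /q/ (V4) and /i/ (V5): /sn/ — entire cluster is a permitted onset → onset /sn/, coda ∅.
So the parse is njo.nwan.mqmj.snq.snid.
The fifth /n/ is in the onset of syllable 5 (/snid/).

5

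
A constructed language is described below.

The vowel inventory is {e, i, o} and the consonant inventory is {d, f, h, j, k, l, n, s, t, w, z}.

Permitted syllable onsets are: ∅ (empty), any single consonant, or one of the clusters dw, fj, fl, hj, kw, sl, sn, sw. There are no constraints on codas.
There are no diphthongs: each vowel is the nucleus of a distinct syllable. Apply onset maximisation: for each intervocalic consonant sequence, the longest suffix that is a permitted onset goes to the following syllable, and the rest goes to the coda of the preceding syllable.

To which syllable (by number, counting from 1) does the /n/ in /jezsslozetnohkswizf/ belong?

4

Vowels present: e, o, e, o, i; each is a nucleus, giving 5 syllables.
Between /e/ (V1) and /o/ (V2): /zssl/ splits as /zs/ + /sl/ (/sl/ is the longest suffix that is a licit onset).
Between /o/ (V2) and /e/ (V3): just /z/ — single C goes to the following onset.
Between /e/ (V3) and /o/ (V4): /tn/; trying suffixes from longest down, /n/ is the first permitted one, so coda /t/ | onset /n/.
Between /o/ (V4) and /i/ (V5): /hksw/; trying suffixes from longest down, /sw/ is the first permitted one, so coda /hk/ | onset /sw/.
So the parse is jezs.slo.zet.nohk.swizf.
The /n/ is in the onset of syllable 4 (/nohk/).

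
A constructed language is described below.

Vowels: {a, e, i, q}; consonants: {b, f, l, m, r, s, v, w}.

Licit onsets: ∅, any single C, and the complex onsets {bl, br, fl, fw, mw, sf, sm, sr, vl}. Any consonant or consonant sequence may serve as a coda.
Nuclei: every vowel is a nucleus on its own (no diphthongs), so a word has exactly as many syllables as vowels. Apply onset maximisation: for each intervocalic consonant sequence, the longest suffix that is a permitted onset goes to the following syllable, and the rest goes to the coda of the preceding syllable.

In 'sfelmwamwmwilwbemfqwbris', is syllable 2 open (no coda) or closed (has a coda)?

Vowels present: e, a, i, e, q, i; each is a nucleus, giving 6 syllables.
V1 /e/ – V2 /a/: /lmw/ — longest licit onset from the right is /mw/, leaving /l/ as coda.
V2 /a/ – V3 /i/: /mwmw/ — longest licit onset from the right is /mw/, leaving /mw/ as coda.
V3 /i/ – V4 /e/: /lwb/ splits as /lw/ + /b/ (/b/ is the longest suffix that is a licit onset).
V4 /e/ – V5 /q/: /mf/ splits as /m/ + /f/ (/f/ is the longest suffix that is a licit onset).
V5 /q/ – V6 /i/: cluster /wbr/ — the longest permitted-onset suffix is /br/; onset = /br/, preceding coda = /w/.
Syllabification: sfel.mwamw.mwilw.bem.fqw.bris.
Syllable 2 is /mwamw/ with coda /mw/, so it is closed.

closed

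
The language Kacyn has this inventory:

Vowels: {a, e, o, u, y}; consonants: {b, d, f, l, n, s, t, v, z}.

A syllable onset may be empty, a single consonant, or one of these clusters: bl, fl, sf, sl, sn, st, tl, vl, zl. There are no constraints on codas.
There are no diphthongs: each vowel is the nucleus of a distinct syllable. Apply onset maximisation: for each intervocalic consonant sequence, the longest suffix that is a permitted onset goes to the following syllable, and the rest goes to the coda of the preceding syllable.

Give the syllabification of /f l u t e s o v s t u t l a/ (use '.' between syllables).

flu.te.sov.stu.tla

The vowels are u, e, o, u, a — 5 nuclei, so 5 syllables.
V1 /u/ – V2 /e/: just /t/ — single C goes to the following onset.
V2 /e/ – V3 /o/: /s/ → onset of the next syllable (single consonants are always licit onsets).
V3 /o/ – V4 /u/: cluster /vst/ — the longest permitted-onset suffix is /st/; onset = /st/, preceding coda = /v/.
V4 /u/ – V5 /a/: cluster /tl/ — /tl/ is itself a permitted onset, so the whole cluster goes right; preceding coda = ∅.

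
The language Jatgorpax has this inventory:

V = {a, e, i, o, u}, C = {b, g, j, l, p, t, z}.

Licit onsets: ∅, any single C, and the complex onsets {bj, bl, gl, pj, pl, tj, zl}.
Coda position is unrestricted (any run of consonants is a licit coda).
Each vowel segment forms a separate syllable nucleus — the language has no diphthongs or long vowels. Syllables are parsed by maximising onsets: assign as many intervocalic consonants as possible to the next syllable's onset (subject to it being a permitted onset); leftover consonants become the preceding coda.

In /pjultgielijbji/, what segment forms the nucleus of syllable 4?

i

Nuclei (vowels): u, i, e, i, i → 5 syllables.
The fourth nucleus (vowel 4 from the left) is /i/.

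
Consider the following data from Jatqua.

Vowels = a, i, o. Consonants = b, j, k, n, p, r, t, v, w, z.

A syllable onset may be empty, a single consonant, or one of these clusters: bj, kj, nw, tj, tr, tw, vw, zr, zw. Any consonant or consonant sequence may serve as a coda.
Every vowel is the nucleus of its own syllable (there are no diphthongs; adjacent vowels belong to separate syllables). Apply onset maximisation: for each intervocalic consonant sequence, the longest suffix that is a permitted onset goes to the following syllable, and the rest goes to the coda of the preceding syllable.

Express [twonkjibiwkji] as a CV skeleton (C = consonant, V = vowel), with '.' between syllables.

CCVC.CCV.CVC.CCV

The vowels are o, i, i, i — 4 nuclei, so 4 syllables.
/o…i/ gap (V1→V2): cluster /nkj/ — the longest permitted-onset suffix is /kj/; onset = /kj/, preceding coda = /n/.
/i…i/ gap (V2→V3): /b/ → onset of the next syllable (single consonants are always licit onsets).
/i…i/ gap (V3→V4): cluster /wkj/ — the longest permitted-onset suffix is /kj/; onset = /kj/, preceding coda = /w/.
So the parse is twon.kji.biw.kji.
Mapping each syllable to C/V: /twon/ → CCVC, /kji/ → CCV, /biw/ → CVC, /kji/ → CCV.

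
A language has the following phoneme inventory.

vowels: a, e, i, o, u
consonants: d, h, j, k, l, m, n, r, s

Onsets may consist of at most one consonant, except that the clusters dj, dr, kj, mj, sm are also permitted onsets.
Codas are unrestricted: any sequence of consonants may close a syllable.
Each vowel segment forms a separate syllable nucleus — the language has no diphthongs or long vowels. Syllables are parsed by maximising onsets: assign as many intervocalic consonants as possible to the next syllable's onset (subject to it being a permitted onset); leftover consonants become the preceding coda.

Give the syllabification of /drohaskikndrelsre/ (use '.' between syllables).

dro.has.kikn.drels.re

Vowels present: o, a, i, e, e; each is a nucleus, giving 5 syllables.
σ1/σ2 boundary: /h/ → onset of the next syllable (single consonants are always licit onsets).
σ2/σ3 boundary: /sk/ splits as /s/ + /k/ (/k/ is the longest suffix that is a licit onset).
σ3/σ4 boundary: /kndr/ splits as /kn/ + /dr/ (/dr/ is the longest suffix that is a licit onset).
σ4/σ5 boundary: /lsr/ splits as /ls/ + /r/ (/r/ is the longest suffix that is a licit onset).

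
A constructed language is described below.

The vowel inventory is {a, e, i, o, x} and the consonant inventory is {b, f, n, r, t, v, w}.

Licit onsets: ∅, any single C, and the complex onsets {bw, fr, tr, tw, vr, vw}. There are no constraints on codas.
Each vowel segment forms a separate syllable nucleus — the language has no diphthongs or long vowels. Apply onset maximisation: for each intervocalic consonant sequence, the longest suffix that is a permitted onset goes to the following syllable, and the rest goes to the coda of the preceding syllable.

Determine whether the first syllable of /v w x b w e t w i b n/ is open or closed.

Vowels present: x, e, i; each is a nucleus, giving 3 syllables.
V1 /x/ – V2 /e/: /bw/ is a licit onset in full, so it all attaches to the next syllable.
V2 /e/ – V3 /i/: /tw/ is a licit onset in full, so it all attaches to the next syllable.
Result: vwx.bwe.twibn.
Syllable 1 is /vwx/; it ends in its nucleus with no coda, so it is open.

open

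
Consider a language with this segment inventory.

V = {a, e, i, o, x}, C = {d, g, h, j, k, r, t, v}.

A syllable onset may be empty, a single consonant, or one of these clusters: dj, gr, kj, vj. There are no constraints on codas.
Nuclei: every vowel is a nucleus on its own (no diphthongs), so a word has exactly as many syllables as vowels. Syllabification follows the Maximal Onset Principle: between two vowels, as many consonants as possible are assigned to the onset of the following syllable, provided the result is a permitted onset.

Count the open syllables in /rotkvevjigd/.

1

Vowels present: o, e, i; each is a nucleus, giving 3 syllables.
σ1/σ2 boundary: /tkv/ — longest licit onset from the right is /v/, leaving /tk/ as coda.
σ2/σ3 boundary: /vj/ — entire cluster is a permitted onset → onset /vj/, coda ∅.
Putting it together: rotk.ve.vjigd.
Classifying each syllable: /rotk/ (closed), /ve/ (open), /vjigd/ (closed).
Open syllables: 1.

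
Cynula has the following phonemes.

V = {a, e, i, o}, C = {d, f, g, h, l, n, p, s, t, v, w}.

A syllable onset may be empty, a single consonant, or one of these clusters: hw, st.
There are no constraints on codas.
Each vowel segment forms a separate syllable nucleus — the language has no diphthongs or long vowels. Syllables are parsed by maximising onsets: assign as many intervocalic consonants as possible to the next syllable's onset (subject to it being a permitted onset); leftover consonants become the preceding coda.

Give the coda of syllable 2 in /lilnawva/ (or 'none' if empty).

The vowels are i, a, a — 3 nuclei, so 3 syllables.
Between /i/ (V1) and /a/ (V2): /ln/; trying suffixes from longest down, /n/ is the first permitted one, so coda /l/ | onset /n/.
Between /a/ (V2) and /a/ (V3): /wv/; trying suffixes from longest down, /v/ is the first permitted one, so coda /w/ | onset /v/.
Syllabification: lil.naw.va.
Syllable 2 is /naw/: onset /n/, nucleus /a/, coda /w/.

w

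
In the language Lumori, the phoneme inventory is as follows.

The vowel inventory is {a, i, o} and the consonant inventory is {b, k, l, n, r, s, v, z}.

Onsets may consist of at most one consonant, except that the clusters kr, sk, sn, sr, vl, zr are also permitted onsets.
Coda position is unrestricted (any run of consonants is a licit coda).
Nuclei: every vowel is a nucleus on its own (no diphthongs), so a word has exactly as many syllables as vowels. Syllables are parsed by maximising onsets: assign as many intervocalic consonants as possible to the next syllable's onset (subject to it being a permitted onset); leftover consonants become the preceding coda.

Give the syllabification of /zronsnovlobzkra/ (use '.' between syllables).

zron.sno.vlobz.kra

Vowels present: o, o, o, a; each is a nucleus, giving 4 syllables.
/o…o/ gap (V1→V2): cluster /nsn/ — the longest permitted-onset suffix is /sn/; onset = /sn/, preceding coda = /n/.
/o…o/ gap (V2→V3): cluster /vl/ — /vl/ is itself a permitted onset, so the whole cluster goes right; preceding coda = ∅.
/o…a/ gap (V3→V4): cluster /bzkr/ — the longest permitted-onset suffix is /kr/; onset = /kr/, preceding coda = /bz/.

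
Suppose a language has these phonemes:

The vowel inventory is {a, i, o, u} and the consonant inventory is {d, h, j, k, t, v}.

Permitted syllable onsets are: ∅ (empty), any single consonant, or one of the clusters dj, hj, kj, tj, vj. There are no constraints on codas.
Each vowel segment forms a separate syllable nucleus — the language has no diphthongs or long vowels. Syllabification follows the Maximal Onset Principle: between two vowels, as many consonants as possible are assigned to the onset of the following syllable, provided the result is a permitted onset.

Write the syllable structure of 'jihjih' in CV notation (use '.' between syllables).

The vowels are i, i — 2 nuclei, so 2 syllables.
Between /i/ (V1) and /i/ (V2): /hj/ is a licit onset in full, so it all attaches to the next syllable.
So the parse is ji.hjih.
Mapping each syllable to C/V: /ji/ → CV, /hjih/ → CCVC.

CV.CCVC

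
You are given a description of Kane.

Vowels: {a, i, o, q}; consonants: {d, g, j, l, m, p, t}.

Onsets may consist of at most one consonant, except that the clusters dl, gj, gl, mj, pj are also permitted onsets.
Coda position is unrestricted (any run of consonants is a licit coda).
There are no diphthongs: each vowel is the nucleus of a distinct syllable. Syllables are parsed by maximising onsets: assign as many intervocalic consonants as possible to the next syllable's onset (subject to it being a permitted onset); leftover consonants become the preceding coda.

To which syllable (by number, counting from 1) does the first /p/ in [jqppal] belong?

The vowels are q, a — 2 nuclei, so 2 syllables.
/q…a/ gap (V1→V2): /pp/ — longest licit onset from the right is /p/, leaving /p/ as coda.
So the parse is jqp.pal.
The first /p/ is in the coda of syllable 1 (/jqp/).

1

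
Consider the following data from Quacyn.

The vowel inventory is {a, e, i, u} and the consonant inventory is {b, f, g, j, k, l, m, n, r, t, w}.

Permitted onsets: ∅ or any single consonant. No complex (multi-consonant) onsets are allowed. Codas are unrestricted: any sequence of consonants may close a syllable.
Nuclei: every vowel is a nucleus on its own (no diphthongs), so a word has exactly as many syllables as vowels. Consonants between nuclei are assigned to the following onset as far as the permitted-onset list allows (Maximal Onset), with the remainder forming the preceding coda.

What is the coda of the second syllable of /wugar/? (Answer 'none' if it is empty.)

Vowels present: u, a; each is a nucleus, giving 2 syllables.
/u…a/ gap (V1→V2): just /g/ — single C goes to the following onset.
Putting it together: wu.gar.
Syllable 2 is /gar/: onset /g/, nucleus /a/, coda /r/.

r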